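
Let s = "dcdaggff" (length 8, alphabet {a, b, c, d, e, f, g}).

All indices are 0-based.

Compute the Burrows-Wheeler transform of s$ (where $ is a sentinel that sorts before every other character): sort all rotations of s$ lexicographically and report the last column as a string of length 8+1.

fddc$fgga

rank  rotation   last
    0  $dcdaggff  f
    1  aggff$dcd  d
    2  cdaggff$d  d
    3  daggff$dc  c
    4  dcdaggff$  $
    5  f$dcdaggf  f
    6  ff$dcdagg  g
    7  gff$dcdag  g
    8  ggff$dcda  a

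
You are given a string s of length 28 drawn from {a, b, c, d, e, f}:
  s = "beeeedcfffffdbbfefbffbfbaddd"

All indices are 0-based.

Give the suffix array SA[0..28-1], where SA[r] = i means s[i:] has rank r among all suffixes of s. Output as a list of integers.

[24, 23, 13, 0, 21, 14, 18, 6, 27, 12, 5, 26, 25, 4, 3, 2, 1, 16, 22, 20, 17, 11, 15, 19, 10, 9, 8, 7]

sorted suffixes:
  #0 SA[0]=24  'addd'
  #1 SA[1]=23  'baddd'
  #2 SA[2]=13  'bbfefbffbfbaddd'
  #3 SA[3]=0  'beeeedcfffffdbbfefbffbfbaddd'
  #4 SA[4]=21  'bfbaddd'
  #5 SA[5]=14  'bfefbffbfbaddd'
  #6 SA[6]=18  'bffbfbaddd'
  #7 SA[7]=6  'cfffffdbbfefbffbfbaddd'
  #8 SA[8]=27  'd'
  #9 SA[9]=12  'dbbfefbffbfbaddd'
  #10 SA[10]=5  'dcfffffdbbfefbffbfbaddd'
  #11 SA[11]=26  'dd'
  #12 SA[12]=25  'ddd'
  #13 SA[13]=4  'edcfffffdbbfefbffbfbaddd'
  #14 SA[14]=3  'eedcfffffdbbfefbffbfbaddd'
  #15 SA[15]=2  'eeedcfffffdbbfefbffbfbaddd'
  #16 SA[16]=1  'eeeedcfffffdbbfefbffbfbaddd'
  #17 SA[17]=16  'efbffbfbaddd'
  #18 SA[18]=22  'fbaddd'
  #19 SA[19]=20  'fbfbaddd'
  #20 SA[20]=17  'fbffbfbaddd'
  #21 SA[21]=11  'fdbbfefbffbfbaddd'
  #22 SA[22]=15  'fefbffbfbaddd'
  #23 SA[23]=19  'ffbfbaddd'
  #24 SA[24]=10  'ffdbbfefbffbfbaddd'
  #25 SA[25]=9  'fffdbbfefbffbfbaddd'
  #26 SA[26]=8  'ffffdbbfefbffbfbaddd'
  #27 SA[27]=7  'fffffdbbfefbffbfbaddd'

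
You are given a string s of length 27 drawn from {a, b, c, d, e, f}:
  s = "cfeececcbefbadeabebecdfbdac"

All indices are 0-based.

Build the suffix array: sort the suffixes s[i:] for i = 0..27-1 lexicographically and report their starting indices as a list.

[15, 25, 12, 11, 23, 16, 18, 8, 26, 7, 6, 20, 4, 0, 24, 13, 21, 14, 17, 5, 19, 3, 2, 9, 10, 22, 1]

rank | idx | suffix
   0 |  15 | abebecdfbdac
   1 |  25 | ac
   2 |  12 | adeabebecdfbdac
   3 |  11 | badeabebecdfbdac
   4 |  23 | bdac
   5 |  16 | bebecdfbdac
   6 |  18 | becdfbdac
   7 |   8 | befbadeabebecdfbdac
   8 |  26 | c
   9 |   7 | cbefbadeabebecdfbdac
  10 |   6 | ccbefbadeabebecdfbdac
  11 |  20 | cdfbdac
  12 |   4 | ceccbefbadeabebecdfbdac
  13 |   0 | cfeececcbefbadeabebecdfbdac
  14 |  24 | dac
  15 |  13 | deabebecdfbdac
  16 |  21 | dfbdac
  17 |  14 | eabebecdfbdac
  18 |  17 | ebecdfbdac
  19 |   5 | eccbefbadeabebecdfbdac
  20 |  19 | ecdfbdac
  21 |   3 | ececcbefbadeabebecdfbdac
  22 |   2 | eececcbefbadeabebecdfbdac
  23 |   9 | efbadeabebecdfbdac
  24 |  10 | fbadeabebecdfbdac
  25 |  22 | fbdac
  26 |   1 | feececcbefbadeabebecdfbdac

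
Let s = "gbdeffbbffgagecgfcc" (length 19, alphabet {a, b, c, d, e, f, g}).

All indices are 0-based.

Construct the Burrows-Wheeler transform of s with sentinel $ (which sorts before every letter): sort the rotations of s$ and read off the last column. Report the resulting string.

cgfgbcfebgdfgebff$ac

rank  rotation              last
    0  $gbdeffbbffgagecgfcc  c
    1  agecgfcc$gbdeffbbffg  g
    2  bbffgagecgfcc$gbdeff  f
    3  bdeffbbffgagecgfcc$g  g
    4  bffgagecgfcc$gbdeffb  b
    5  c$gbdeffbbffgagecgfc  c
    6  cc$gbdeffbbffgagecgf  f
    7  cgfcc$gbdeffbbffgage  e
    8  deffbbffgagecgfcc$gb  b
    9  ecgfcc$gbdeffbbffgag  g
   10  effbbffgagecgfcc$gbd  d
   11  fbbffgagecgfcc$gbdef  f
   12  fcc$gbdeffbbffgagecg  g
   13  ffbbffgagecgfcc$gbde  e
   14  ffgagecgfcc$gbdeffbb  b
   15  fgagecgfcc$gbdeffbbf  f
   16  gagecgfcc$gbdeffbbff  f
   17  gbdeffbbffgagecgfcc$  $
   18  gecgfcc$gbdeffbbffga  a
   19  gfcc$gbdeffbbffgagec  c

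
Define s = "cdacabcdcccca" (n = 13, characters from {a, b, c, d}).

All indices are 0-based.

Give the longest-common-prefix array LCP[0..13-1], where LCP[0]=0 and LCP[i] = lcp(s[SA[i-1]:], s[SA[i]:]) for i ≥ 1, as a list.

rank | idx | suffix
   0 |  12 | a
   1 |   4 | abcdcccca
   2 |   2 | acabcdcccca
   3 |   5 | bcdcccca
   4 |  11 | ca
   5 |   3 | cabcdcccca
   6 |  10 | cca
   7 |   9 | ccca
   8 |   8 | cccca
   9 |   0 | cdacabcdcccca
  10 |   6 | cdcccca
  11 |   1 | dacabcdcccca
  12 |   7 | dcccca

SA = [12, 4, 2, 5, 11, 3, 10, 9, 8, 0, 6, 1, 7]
i: (SA[i-1],SA[i]) lcp shared
  1: (12,4) 1 'a'
  2: (4,2) 1 'a'
  3: (2,5) 0 ''
  4: (5,11) 0 ''
  5: (11,3) 2 'ca'
  6: (3,10) 1 'c'
  7: (10,9) 2 'cc'
  8: (9,8) 3 'ccc'
  9: (8,0) 1 'c'
  10: (0,6) 2 'cd'
  11: (6,1) 0 ''
  12: (1,7) 1 'd'

[0, 1, 1, 0, 0, 2, 1, 2, 3, 1, 2, 0, 1]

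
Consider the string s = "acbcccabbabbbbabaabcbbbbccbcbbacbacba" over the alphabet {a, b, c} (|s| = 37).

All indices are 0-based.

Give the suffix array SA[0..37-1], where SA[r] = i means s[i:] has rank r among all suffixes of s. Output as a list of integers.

[36, 16, 14, 6, 9, 17, 33, 30, 0, 35, 15, 13, 8, 32, 29, 12, 7, 28, 11, 10, 20, 21, 22, 26, 18, 23, 2, 5, 34, 31, 27, 19, 25, 1, 4, 24, 3]

rank | idx | suffix
   0 |  36 | a
   1 |  16 | aabcbbbbccbcbbacbacba
   2 |  14 | abaabcbbbbccbcbbacbacba
   3 |   6 | abbabbbbabaabcbbbbccbcbbacbacba
   4 |   9 | abbbbabaabcbbbbccbcbbacbacba
   5 |  17 | abcbbbbccbcbbacbacba
   6 |  33 | acba
   7 |  30 | acbacba
   8 |   0 | acbcccabbabbbbabaabcbbbbccbcbbacbacba
   9 |  35 | ba
  10 |  15 | baabcbbbbccbcbbacbacba
  11 |  13 | babaabcbbbbccbcbbacbacba
  12 |   8 | babbbbabaabcbbbbccbcbbacbacba
  13 |  32 | bacba
  14 |  29 | bacbacba
  15 |  12 | bbabaabcbbbbccbcbbacbacba
  16 |   7 | bbabbbbabaabcbbbbccbcbbacbacba
  17 |  28 | bbacbacba
  18 |  11 | bbbabaabcbbbbccbcbbacbacba
  19 |  10 | bbbbabaabcbbbbccbcbbacbacba
  20 |  20 | bbbbccbcbbacbacba
  21 |  21 | bbbccbcbbacbacba
  22 |  22 | bbccbcbbacbacba
  23 |  26 | bcbbacbacba
  24 |  18 | bcbbbbccbcbbacbacba
  25 |  23 | bccbcbbacbacba
  26 |   2 | bcccabbabbbbabaabcbbbbccbcbbacbacba
  27 |   5 | cabbabbbbabaabcbbbbccbcbbacbacba
  28 |  34 | cba
  29 |  31 | cbacba
  30 |  27 | cbbacbacba
  31 |  19 | cbbbbccbcbbacbacba
  32 |  25 | cbcbbacbacba
  33 |   1 | cbcccabbabbbbabaabcbbbbccbcbbacbacba
  34 |   4 | ccabbabbbbabaabcbbbbccbcbbacbacba
  35 |  24 | ccbcbbacbacba
  36 |   3 | cccabbabbbbabaabcbbbbccbcbbacbacba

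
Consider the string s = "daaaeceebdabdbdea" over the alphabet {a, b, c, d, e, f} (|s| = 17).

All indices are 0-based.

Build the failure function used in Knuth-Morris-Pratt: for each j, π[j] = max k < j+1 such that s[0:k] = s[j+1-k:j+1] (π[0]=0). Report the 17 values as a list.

π[0] = 0
j=1 s[j]='a': π[1]=0 (border '')
j=2 s[j]='a': π[2]=0 (border '')
j=3 s[j]='a': π[3]=0 (border '')
j=4 s[j]='e': π[4]=0 (border '')
j=5 s[j]='c': π[5]=0 (border '')
j=6 s[j]='e': π[6]=0 (border '')
j=7 s[j]='e': π[7]=0 (border '')
j=8 s[j]='b': π[8]=0 (border '')
j=9 s[j]='d': π[9]=1 (border 'd')
j=10 s[j]='a': π[10]=2 (border 'da')
j=11 s[j]='b': k: 2→0; π[11]=0 (border '')
j=12 s[j]='d': π[12]=1 (border 'd')
j=13 s[j]='b': k: 1→0; π[13]=0 (border '')
j=14 s[j]='d': π[14]=1 (border 'd')
j=15 s[j]='e': k: 1→0; π[15]=0 (border '')
j=16 s[j]='a': π[16]=0 (border '')

[0, 0, 0, 0, 0, 0, 0, 0, 0, 1, 2, 0, 1, 0, 1, 0, 0]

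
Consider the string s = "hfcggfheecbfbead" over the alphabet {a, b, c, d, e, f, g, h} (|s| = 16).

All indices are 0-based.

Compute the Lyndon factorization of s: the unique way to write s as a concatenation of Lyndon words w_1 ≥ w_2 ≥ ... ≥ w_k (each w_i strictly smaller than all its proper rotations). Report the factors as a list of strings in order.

["h", "f", "cggfhee", "c", "bf", "be", "ad"]

emit factor 1: 'h' (i=0, period=1)
emit factor 2: 'f' (i=1, period=1)
emit factor 3: 'cggfhee' (i=2, period=7)
emit factor 4: 'c' (i=9, period=1)
emit factor 5: 'bf' (i=10, period=2)
emit factor 6: 'be' (i=12, period=2)
emit factor 7: 'ad' (i=14, period=2)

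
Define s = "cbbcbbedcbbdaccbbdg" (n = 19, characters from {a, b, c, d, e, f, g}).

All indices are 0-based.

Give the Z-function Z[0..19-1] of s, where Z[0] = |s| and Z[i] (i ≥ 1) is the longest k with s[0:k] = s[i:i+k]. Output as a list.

[19, 0, 0, 3, 0, 0, 0, 0, 3, 0, 0, 0, 0, 1, 3, 0, 0, 0, 0]

Z[0]=19
i=1: fresh scan; Z[1]=0
i=2: fresh scan; Z[2]=0
i=3: fresh scan; Z[3]=3 scan→box=[3,6)
i=4: min(r-i=2, Z[1]=0)=0; Z[4]=0
i=5: min(r-i=1, Z[2]=0)=0; Z[5]=0
i=6: fresh scan; Z[6]=0
i=7: fresh scan; Z[7]=0
i=8: fresh scan; Z[8]=3 scan→box=[8,11)
i=9: min(r-i=2, Z[1]=0)=0; Z[9]=0
i=10: min(r-i=1, Z[2]=0)=0; Z[10]=0
i=11: fresh scan; Z[11]=0
i=12: fresh scan; Z[12]=0
i=13: fresh scan; Z[13]=1 scan→box=[13,14)
i=14: fresh scan; Z[14]=3 scan→box=[14,17)
i=15: min(r-i=2, Z[1]=0)=0; Z[15]=0
i=16: min(r-i=1, Z[2]=0)=0; Z[16]=0
i=17: fresh scan; Z[17]=0
i=18: fresh scan; Z[18]=0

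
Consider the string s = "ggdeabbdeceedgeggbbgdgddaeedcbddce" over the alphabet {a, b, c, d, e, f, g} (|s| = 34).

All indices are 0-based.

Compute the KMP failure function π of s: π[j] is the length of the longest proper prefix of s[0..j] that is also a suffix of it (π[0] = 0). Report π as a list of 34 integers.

[0, 1, 0, 0, 0, 0, 0, 0, 0, 0, 0, 0, 0, 1, 0, 1, 2, 0, 0, 1, 0, 1, 0, 0, 0, 0, 0, 0, 0, 0, 0, 0, 0, 0]

π[0] = 0
j=1 s[j]='g': π[1]=1 (border 'g')
j=2 s[j]='d': k: 1→0; π[2]=0 (border '')
j=3 s[j]='e': π[3]=0 (border '')
j=4 s[j]='a': π[4]=0 (border '')
j=5 s[j]='b': π[5]=0 (border '')
j=6 s[j]='b': π[6]=0 (border '')
j=7 s[j]='d': π[7]=0 (border '')
j=8 s[j]='e': π[8]=0 (border '')
j=9 s[j]='c': π[9]=0 (border '')
j=10 s[j]='e': π[10]=0 (border '')
j=11 s[j]='e': π[11]=0 (border '')
j=12 s[j]='d': π[12]=0 (border '')
j=13 s[j]='g': π[13]=1 (border 'g')
j=14 s[j]='e': k: 1→0; π[14]=0 (border '')
j=15 s[j]='g': π[15]=1 (border 'g')
j=16 s[j]='g': π[16]=2 (border 'gg')
j=17 s[j]='b': k: 2→1→0; π[17]=0 (border '')
j=18 s[j]='b': π[18]=0 (border '')
j=19 s[j]='g': π[19]=1 (border 'g')
j=20 s[j]='d': k: 1→0; π[20]=0 (border '')
j=21 s[j]='g': π[21]=1 (border 'g')
j=22 s[j]='d': k: 1→0; π[22]=0 (border '')
j=23 s[j]='d': π[23]=0 (border '')
j=24 s[j]='a': π[24]=0 (border '')
j=25 s[j]='e': π[25]=0 (border '')
j=26 s[j]='e': π[26]=0 (border '')
j=27 s[j]='d': π[27]=0 (border '')
j=28 s[j]='c': π[28]=0 (border '')
j=29 s[j]='b': π[29]=0 (border '')
j=30 s[j]='d': π[30]=0 (border '')
j=31 s[j]='d': π[31]=0 (border '')
j=32 s[j]='c': π[32]=0 (border '')
j=33 s[j]='e': π[33]=0 (border '')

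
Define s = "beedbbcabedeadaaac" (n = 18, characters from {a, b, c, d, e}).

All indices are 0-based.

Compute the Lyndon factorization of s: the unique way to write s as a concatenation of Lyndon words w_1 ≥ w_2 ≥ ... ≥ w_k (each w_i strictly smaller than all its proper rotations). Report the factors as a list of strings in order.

emit factor 1: 'beed' (i=0, period=4)
emit factor 2: 'bbc' (i=4, period=3)
emit factor 3: 'abedead' (i=7, period=7)
emit factor 4: 'aaac' (i=14, period=4)

["beed", "bbc", "abedead", "aaac"]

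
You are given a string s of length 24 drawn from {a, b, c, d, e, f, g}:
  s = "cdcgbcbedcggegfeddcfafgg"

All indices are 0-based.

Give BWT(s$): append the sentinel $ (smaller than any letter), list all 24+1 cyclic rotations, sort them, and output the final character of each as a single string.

rank  rotation                   last
    0  $cdcgbcbedcggegfeddcfafgg  g
    1  afgg$cdcgbcbedcggegfeddcf  f
    2  bcbedcggegfeddcfafgg$cdcg  g
    3  bedcggegfeddcfafgg$cdcgbc  c
    4  cbedcggegfeddcfafgg$cdcgb  b
    5  cdcgbcbedcggegfeddcfafgg$  $
    6  cfafgg$cdcgbcbedcggegfedd  d
    7  cgbcbedcggegfeddcfafgg$cd  d
    8  cggegfeddcfafgg$cdcgbcbed  d
    9  dcfafgg$cdcgbcbedcggegfed  d
   10  dcgbcbedcggegfeddcfafgg$c  c
   11  dcggegfeddcfafgg$cdcgbcbe  e
   12  ddcfafgg$cdcgbcbedcggegfe  e
   13  edcggegfeddcfafgg$cdcgbcb  b
   14  eddcfafgg$cdcgbcbedcggegf  f
   15  egfeddcfafgg$cdcgbcbedcgg  g
   16  fafgg$cdcgbcbedcggegfeddc  c
   17  feddcfafgg$cdcgbcbedcggeg  g
   18  fgg$cdcgbcbedcggegfeddcfa  a
   19  g$cdcgbcbedcggegfeddcfafg  g
   20  gbcbedcggegfeddcfafgg$cdc  c
   21  gegfeddcfafgg$cdcgbcbedcg  g
   22  gfeddcfafgg$cdcgbcbedcgge  e
   23  gg$cdcgbcbedcggegfeddcfaf  f
   24  ggegfeddcfafgg$cdcgbcbedc  c

gfgcb$ddddceebfgcgagcgefc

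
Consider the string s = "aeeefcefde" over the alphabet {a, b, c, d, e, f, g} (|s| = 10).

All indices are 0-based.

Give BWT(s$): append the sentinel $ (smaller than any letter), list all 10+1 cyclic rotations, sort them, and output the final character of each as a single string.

rank  rotation     last
    0  $aeeefcefde  e
    1  aeeefcefde$  $
    2  cefde$aeeef  f
    3  de$aeeefcef  f
    4  e$aeeefcefd  d
    5  eeefcefde$a  a
    6  eefcefde$ae  e
    7  efcefde$aee  e
    8  efde$aeeefc  c
    9  fcefde$aeee  e
   10  fde$aeeefce  e

e$ffdaeecee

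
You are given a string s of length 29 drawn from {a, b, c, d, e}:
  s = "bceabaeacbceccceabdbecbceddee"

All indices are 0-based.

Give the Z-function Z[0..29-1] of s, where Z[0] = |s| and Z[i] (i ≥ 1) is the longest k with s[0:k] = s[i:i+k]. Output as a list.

Z[0]=29
i=1: outside box; Z[1]=0
i=2: outside box; Z[2]=0
i=3: outside box; Z[3]=0
i=4: outside box; Z[4]=1 scan→box=[4,5)
i=5: outside box; Z[5]=0
i=6: outside box; Z[6]=0
i=7: outside box; Z[7]=0
i=8: outside box; Z[8]=0
i=9: outside box; Z[9]=3 scan→box=[9,12)
i=10: min(r-i=2, Z[1]=0)=0; Z[10]=0
i=11: min(r-i=1, Z[2]=0)=0; Z[11]=0
i=12: outside box; Z[12]=0
i=13: outside box; Z[13]=0
i=14: outside box; Z[14]=0
i=15: outside box; Z[15]=0
i=16: outside box; Z[16]=0
i=17: outside box; Z[17]=1 scan→box=[17,18)
i=18: outside box; Z[18]=0
i=19: outside box; Z[19]=1 scan→box=[19,20)
i=20: outside box; Z[20]=0
i=21: outside box; Z[21]=0
i=22: outside box; Z[22]=3 scan→box=[22,25)
i=23: min(r-i=2, Z[1]=0)=0; Z[23]=0
i=24: min(r-i=1, Z[2]=0)=0; Z[24]=0
i=25: outside box; Z[25]=0
i=26: outside box; Z[26]=0
i=27: outside box; Z[27]=0
i=28: outside box; Z[28]=0

[29, 0, 0, 0, 1, 0, 0, 0, 0, 3, 0, 0, 0, 0, 0, 0, 0, 1, 0, 1, 0, 0, 3, 0, 0, 0, 0, 0, 0]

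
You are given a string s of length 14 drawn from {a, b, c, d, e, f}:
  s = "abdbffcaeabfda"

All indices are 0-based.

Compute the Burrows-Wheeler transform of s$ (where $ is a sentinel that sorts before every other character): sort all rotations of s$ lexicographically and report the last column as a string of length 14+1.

ad$ecaadffbafbb

rank  rotation         last
    0  $abdbffcaeabfda  a
    1  a$abdbffcaeabfd  d
    2  abdbffcaeabfda$  $
    3  abfda$abdbffcae  e
    4  aeabfda$abdbffc  c
    5  bdbffcaeabfda$a  a
    6  bfda$abdbffcaea  a
    7  bffcaeabfda$abd  d
    8  caeabfda$abdbff  f
    9  da$abdbffcaeabf  f
   10  dbffcaeabfda$ab  b
   11  eabfda$abdbffca  a
   12  fcaeabfda$abdbf  f
   13  fda$abdbffcaeab  b
   14  ffcaeabfda$abdb  b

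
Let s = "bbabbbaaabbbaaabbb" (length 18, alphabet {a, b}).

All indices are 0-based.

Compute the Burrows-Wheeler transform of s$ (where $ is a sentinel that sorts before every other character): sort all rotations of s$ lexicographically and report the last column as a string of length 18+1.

bbbaaaabbbbbbbb$aaa

rank  rotation             last
    0  $bbabbbaaabbbaaabbb  b
    1  aaabbb$bbabbbaaabbb  b
    2  aaabbbaaabbb$bbabbb  b
    3  aabbb$bbabbbaaabbba  a
    4  aabbbaaabbb$bbabbba  a
    5  abbb$bbabbbaaabbbaa  a
    6  abbbaaabbb$bbabbbaa  a
    7  abbbaaabbbaaabbb$bb  b
    8  b$bbabbbaaabbbaaabb  b
    9  baaabbb$bbabbbaaabb  b
   10  baaabbbaaabbb$bbabb  b
   11  babbbaaabbbaaabbb$b  b
   12  bb$bbabbbaaabbbaaab  b
   13  bbaaabbb$bbabbbaaab  b
   14  bbaaabbbaaabbb$bbab  b
   15  bbabbbaaabbbaaabbb$  $
   16  bbb$bbabbbaaabbbaaa  a
   17  bbbaaabbb$bbabbbaaa  a
   18  bbbaaabbbaaabbb$bba  a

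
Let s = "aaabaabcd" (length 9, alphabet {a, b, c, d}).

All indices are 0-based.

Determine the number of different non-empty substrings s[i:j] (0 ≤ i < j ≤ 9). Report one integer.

36

sorted suffixes:
  #0 SA[0]=0  'aaabaabcd'
  #1 SA[1]=1  'aabaabcd'
  #2 SA[2]=4  'aabcd'
  #3 SA[3]=2  'abaabcd'
  #4 SA[4]=5  'abcd'
  #5 SA[5]=3  'baabcd'
  #6 SA[6]=6  'bcd'
  #7 SA[7]=7  'cd'
  #8 SA[8]=8  'd'

SA = [0, 1, 4, 2, 5, 3, 6, 7, 8]
rank  pair      lcp
   1  s[0:],s[1:]  2  'aa'
   2  s[1:],s[4:]  3  'aab'
   3  s[4:],s[2:]  1  'a'
   4  s[2:],s[5:]  2  'ab'
   5  s[5:],s[3:]  0  ''
   6  s[3:],s[6:]  1  'b'
   7  s[6:],s[7:]  0  ''
   8  s[7:],s[8:]  0  ''

n(n+1)/2 = 9·10/2 = 45
Σ LCP = 0 + 2 + 3 + 1 + 2 + 0 + 1 + 0 + 0 = 9
distinct = 45 − 9 = 36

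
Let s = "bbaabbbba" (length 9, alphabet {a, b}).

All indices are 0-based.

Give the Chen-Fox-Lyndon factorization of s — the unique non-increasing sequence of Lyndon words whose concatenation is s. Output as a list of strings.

["b", "b", "aabbbb", "a"]

emit factor 1: 'b' (i=0, period=1)
emit factor 2: 'b' (i=1, period=1)
emit factor 3: 'aabbbb' (i=2, period=6)
emit factor 4: 'a' (i=8, period=1)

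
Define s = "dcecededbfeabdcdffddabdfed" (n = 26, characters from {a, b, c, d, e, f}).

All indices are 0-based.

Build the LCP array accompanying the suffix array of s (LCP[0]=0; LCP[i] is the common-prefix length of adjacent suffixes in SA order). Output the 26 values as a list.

[0, 3, 0, 2, 1, 0, 1, 2, 0, 1, 1, 1, 2, 1, 1, 1, 2, 0, 1, 1, 2, 2, 0, 1, 2, 1]

rank→(start, suffix):
  0 → (11, 'abdcdffddabdfed')
  1 → (20, 'abdfed')
  2 → (12, 'bdcdffddabdfed')
  3 → (21, 'bdfed')
  4 → (8, 'bfeabdcdffddabdfed')
  5 → (14, 'cdffddabdfed')
  6 → (1, 'cecededbfeabdcdffddabdfed')
  7 → (3, 'cededbfeabdcdffddabdfed')
  8 → (25, 'd')
  9 → (19, 'dabdfed')
  10 → (7, 'dbfeabdcdffddabdfed')
  11 → (13, 'dcdffddabdfed')
  12 → (0, 'dcecededbfeabdcdffddabdfed')
  13 → (18, 'ddabdfed')
  14 → (5, 'dedbfeabdcdffddabdfed')
  15 → (22, 'dfed')
  16 → (15, 'dffddabdfed')
  17 → (10, 'eabdcdffddabdfed')
  18 → (2, 'ecededbfeabdcdffddabdfed')
  19 → (24, 'ed')
  20 → (6, 'edbfeabdcdffddabdfed')
  21 → (4, 'ededbfeabdcdffddabdfed')
  22 → (17, 'fddabdfed')
  23 → (9, 'feabdcdffddabdfed')
  24 → (23, 'fed')
  25 → (16, 'ffddabdfed')

SA = [11, 20, 12, 21, 8, 14, 1, 3, 25, 19, 7, 13, 0, 18, 5, 22, 15, 10, 2, 24, 6, 4, 17, 9, 23, 16]
rank  pair      lcp
   1  s[11:],s[20:]  3  'abd'
   2  s[20:],s[12:]  0  ''
   3  s[12:],s[21:]  2  'bd'
   4  s[21:],s[8:]  1  'b'
   5  s[8:],s[14:]  0  ''
   6  s[14:],s[1:]  1  'c'
   7  s[1:],s[3:]  2  'ce'
   8  s[3:],s[25:]  0  ''
   9  s[25:],s[19:]  1  'd'
  10  s[19:],s[7:]  1  'd'
  11  s[7:],s[13:]  1  'd'
  12  s[13:],s[0:]  2  'dc'
  13  s[0:],s[18:]  1  'd'
  14  s[18:],s[5:]  1  'd'
  15  s[5:],s[22:]  1  'd'
  16  s[22:],s[15:]  2  'df'
  17  s[15:],s[10:]  0  ''
  18  s[10:],s[2:]  1  'e'
  19  s[2:],s[24:]  1  'e'
  20  s[24:],s[6:]  2  'ed'
  21  s[6:],s[4:]  2  'ed'
  22  s[4:],s[17:]  0  ''
  23  s[17:],s[9:]  1  'f'
  24  s[9:],s[23:]  2  'fe'
  25  s[23:],s[16:]  1  'f'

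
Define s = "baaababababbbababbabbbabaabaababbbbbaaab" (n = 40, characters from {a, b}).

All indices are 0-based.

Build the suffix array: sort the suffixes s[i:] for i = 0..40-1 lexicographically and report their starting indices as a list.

rank | idx | suffix
   0 |  36 | aaab
   1 |   1 | aaababababbbababbabbbabaabaababbbbbaaab
   2 |  37 | aab
   3 |  24 | aabaababbbbbaaab
   4 |   2 | aababababbbababbabbbabaabaababbbbbaaab
   5 |  27 | aababbbbbaaab
   6 |  38 | ab
   7 |  22 | abaabaababbbbbaaab
   8 |  25 | abaababbbbbaaab
   9 |   3 | ababababbbababbabbbabaabaababbbbbaaab
  10 |   5 | abababbbababbabbbabaabaababbbbbaaab
  11 |  13 | ababbabbbabaabaababbbbbaaab
  12 |   7 | ababbbababbabbbabaabaababbbbbaaab
  13 |  28 | ababbbbbaaab
  14 |  15 | abbabbbabaabaababbbbbaaab
  15 |  18 | abbbabaabaababbbbbaaab
  16 |   9 | abbbababbabbbabaabaababbbbbaaab
  17 |  30 | abbbbbaaab
  18 |  39 | b
  19 |  35 | baaab
  20 |   0 | baaababababbbababbabbbabaabaababbbbbaaab
  21 |  23 | baabaababbbbbaaab
  22 |  26 | baababbbbbaaab
  23 |  21 | babaabaababbbbbaaab
  24 |   4 | babababbbababbabbbabaabaababbbbbaaab
  25 |  12 | bababbabbbabaabaababbbbbaaab
  26 |   6 | bababbbababbabbbabaabaababbbbbaaab
  27 |  14 | babbabbbabaabaababbbbbaaab
  28 |  17 | babbbabaabaababbbbbaaab
  29 |   8 | babbbababbabbbabaabaababbbbbaaab
  30 |  29 | babbbbbaaab
  31 |  34 | bbaaab
  32 |  20 | bbabaabaababbbbbaaab
  33 |  11 | bbababbabbbabaabaababbbbbaaab
  34 |  16 | bbabbbabaabaababbbbbaaab
  35 |  33 | bbbaaab
  36 |  19 | bbbabaabaababbbbbaaab
  37 |  10 | bbbababbabbbabaabaababbbbbaaab
  38 |  32 | bbbbaaab
  39 |  31 | bbbbbaaab

[36, 1, 37, 24, 2, 27, 38, 22, 25, 3, 5, 13, 7, 28, 15, 18, 9, 30, 39, 35, 0, 23, 26, 21, 4, 12, 6, 14, 17, 8, 29, 34, 20, 11, 16, 33, 19, 10, 32, 31]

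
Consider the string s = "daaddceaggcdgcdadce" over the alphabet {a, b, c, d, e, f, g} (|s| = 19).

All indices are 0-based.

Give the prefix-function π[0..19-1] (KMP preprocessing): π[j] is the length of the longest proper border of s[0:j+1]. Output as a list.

[0, 0, 0, 1, 1, 0, 0, 0, 0, 0, 0, 1, 0, 0, 1, 2, 1, 0, 0]

π[0] = 0
j=1 s[j]='a': π[1]=0 (border '')
j=2 s[j]='a': π[2]=0 (border '')
j=3 s[j]='d': π[3]=1 (border 'd')
j=4 s[j]='d': k: 1→0; π[4]=1 (border 'd')
j=5 s[j]='c': k: 1→0; π[5]=0 (border '')
j=6 s[j]='e': π[6]=0 (border '')
j=7 s[j]='a': π[7]=0 (border '')
j=8 s[j]='g': π[8]=0 (border '')
j=9 s[j]='g': π[9]=0 (border '')
j=10 s[j]='c': π[10]=0 (border '')
j=11 s[j]='d': π[11]=1 (border 'd')
j=12 s[j]='g': k: 1→0; π[12]=0 (border '')
j=13 s[j]='c': π[13]=0 (border '')
j=14 s[j]='d': π[14]=1 (border 'd')
j=15 s[j]='a': π[15]=2 (border 'da')
j=16 s[j]='d': k: 2→0; π[16]=1 (border 'd')
j=17 s[j]='c': k: 1→0; π[17]=0 (border '')
j=18 s[j]='e': π[18]=0 (border '')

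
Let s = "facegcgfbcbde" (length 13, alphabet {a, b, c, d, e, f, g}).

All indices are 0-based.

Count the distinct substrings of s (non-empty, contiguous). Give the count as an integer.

85

sorted suffixes:
  #0 SA[0]=1  'acegcgfbcbde'
  #1 SA[1]=8  'bcbde'
  #2 SA[2]=10  'bde'
  #3 SA[3]=9  'cbde'
  #4 SA[4]=2  'cegcgfbcbde'
  #5 SA[5]=5  'cgfbcbde'
  #6 SA[6]=11  'de'
  #7 SA[7]=12  'e'
  #8 SA[8]=3  'egcgfbcbde'
  #9 SA[9]=0  'facegcgfbcbde'
  #10 SA[10]=7  'fbcbde'
  #11 SA[11]=4  'gcgfbcbde'
  #12 SA[12]=6  'gfbcbde'

SA = [1, 8, 10, 9, 2, 5, 11, 12, 3, 0, 7, 4, 6]
[i] adj suffixes → lcp
  [1] 1/8 → 0 ('')
  [2] 8/10 → 1 ('b')
  [3] 10/9 → 0 ('')
  [4] 9/2 → 1 ('c')
  [5] 2/5 → 1 ('c')
  [6] 5/11 → 0 ('')
  [7] 11/12 → 0 ('')
  [8] 12/3 → 1 ('e')
  [9] 3/0 → 0 ('')
  [10] 0/7 → 1 ('f')
  [11] 7/4 → 0 ('')
  [12] 4/6 → 1 ('g')

n(n+1)/2 = 13·14/2 = 91
Σ LCP = 0 + 0 + 1 + 0 + 1 + 1 + 0 + 0 + 1 + 0 + 1 + 0 + 1 = 6
distinct = 91 − 6 = 85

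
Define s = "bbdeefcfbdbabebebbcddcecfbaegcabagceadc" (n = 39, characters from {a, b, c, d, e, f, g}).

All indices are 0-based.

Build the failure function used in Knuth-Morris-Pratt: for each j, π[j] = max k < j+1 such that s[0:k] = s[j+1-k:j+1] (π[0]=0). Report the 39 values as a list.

π[0] = 0
j=1 s[j]='b': π[1]=1 (border 'b')
j=2 s[j]='d': k: 1→0; π[2]=0 (border '')
j=3 s[j]='e': π[3]=0 (border '')
j=4 s[j]='e': π[4]=0 (border '')
j=5 s[j]='f': π[5]=0 (border '')
j=6 s[j]='c': π[6]=0 (border '')
j=7 s[j]='f': π[7]=0 (border '')
j=8 s[j]='b': π[8]=1 (border 'b')
j=9 s[j]='d': k: 1→0; π[9]=0 (border '')
j=10 s[j]='b': π[10]=1 (border 'b')
j=11 s[j]='a': k: 1→0; π[11]=0 (border '')
j=12 s[j]='b': π[12]=1 (border 'b')
j=13 s[j]='e': k: 1→0; π[13]=0 (border '')
j=14 s[j]='b': π[14]=1 (border 'b')
j=15 s[j]='e': k: 1→0; π[15]=0 (border '')
j=16 s[j]='b': π[16]=1 (border 'b')
j=17 s[j]='b': π[17]=2 (border 'bb')
j=18 s[j]='c': k: 2→1→0; π[18]=0 (border '')
j=19 s[j]='d': π[19]=0 (border '')
j=20 s[j]='d': π[20]=0 (border '')
j=21 s[j]='c': π[21]=0 (border '')
j=22 s[j]='e': π[22]=0 (border '')
j=23 s[j]='c': π[23]=0 (border '')
j=24 s[j]='f': π[24]=0 (border '')
j=25 s[j]='b': π[25]=1 (border 'b')
j=26 s[j]='a': k: 1→0; π[26]=0 (border '')
j=27 s[j]='e': π[27]=0 (border '')
j=28 s[j]='g': π[28]=0 (border '')
j=29 s[j]='c': π[29]=0 (border '')
j=30 s[j]='a': π[30]=0 (border '')
j=31 s[j]='b': π[31]=1 (border 'b')
j=32 s[j]='a': k: 1→0; π[32]=0 (border '')
j=33 s[j]='g': π[33]=0 (border '')
j=34 s[j]='c': π[34]=0 (border '')
j=35 s[j]='e': π[35]=0 (border '')
j=36 s[j]='a': π[36]=0 (border '')
j=37 s[j]='d': π[37]=0 (border '')
j=38 s[j]='c': π[38]=0 (border '')

[0, 1, 0, 0, 0, 0, 0, 0, 1, 0, 1, 0, 1, 0, 1, 0, 1, 2, 0, 0, 0, 0, 0, 0, 0, 1, 0, 0, 0, 0, 0, 1, 0, 0, 0, 0, 0, 0, 0]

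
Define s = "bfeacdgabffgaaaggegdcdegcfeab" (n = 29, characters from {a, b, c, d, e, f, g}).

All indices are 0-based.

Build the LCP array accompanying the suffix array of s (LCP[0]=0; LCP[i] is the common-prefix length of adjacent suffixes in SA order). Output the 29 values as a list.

rank→(start, suffix):
  0 → (12, 'aaaggegdcdegcfeab')
  1 → (13, 'aaggegdcdegcfeab')
  2 → (27, 'ab')
  3 → (7, 'abffgaaaggegdcdegcfeab')
  4 → (3, 'acdgabffgaaaggegdcdegcfeab')
  5 → (14, 'aggegdcdegcfeab')
  6 → (28, 'b')
  7 → (0, 'bfeacdgabffgaaaggegdcdegcfeab')
  8 → (8, 'bffgaaaggegdcdegcfeab')
  9 → (20, 'cdegcfeab')
  10 → (4, 'cdgabffgaaaggegdcdegcfeab')
  11 → (24, 'cfeab')
  12 → (19, 'dcdegcfeab')
  13 → (21, 'degcfeab')
  14 → (5, 'dgabffgaaaggegdcdegcfeab')
  15 → (26, 'eab')
  16 → (2, 'eacdgabffgaaaggegdcdegcfeab')
  17 → (22, 'egcfeab')
  18 → (17, 'egdcdegcfeab')
  19 → (25, 'feab')
  20 → (1, 'feacdgabffgaaaggegdcdegcfeab')
  21 → (9, 'ffgaaaggegdcdegcfeab')
  22 → (10, 'fgaaaggegdcdegcfeab')
  23 → (11, 'gaaaggegdcdegcfeab')
  24 → (6, 'gabffgaaaggegdcdegcfeab')
  25 → (23, 'gcfeab')
  26 → (18, 'gdcdegcfeab')
  27 → (16, 'gegdcdegcfeab')
  28 → (15, 'ggegdcdegcfeab')

SA = [12, 13, 27, 7, 3, 14, 28, 0, 8, 20, 4, 24, 19, 21, 5, 26, 2, 22, 17, 25, 1, 9, 10, 11, 6, 23, 18, 16, 15]
i: (SA[i-1],SA[i]) lcp shared
  1: (12,13) 2 'aa'
  2: (13,27) 1 'a'
  3: (27,7) 2 'ab'
  4: (7,3) 1 'a'
  5: (3,14) 1 'a'
  6: (14,28) 0 ''
  7: (28,0) 1 'b'
  8: (0,8) 2 'bf'
  9: (8,20) 0 ''
  10: (20,4) 2 'cd'
  11: (4,24) 1 'c'
  12: (24,19) 0 ''
  13: (19,21) 1 'd'
  14: (21,5) 1 'd'
  15: (5,26) 0 ''
  16: (26,2) 2 'ea'
  17: (2,22) 1 'e'
  18: (22,17) 2 'eg'
  19: (17,25) 0 ''
  20: (25,1) 3 'fea'
  21: (1,9) 1 'f'
  22: (9,10) 1 'f'
  23: (10,11) 0 ''
  24: (11,6) 2 'ga'
  25: (6,23) 1 'g'
  26: (23,18) 1 'g'
  27: (18,16) 1 'g'
  28: (16,15) 1 'g'

[0, 2, 1, 2, 1, 1, 0, 1, 2, 0, 2, 1, 0, 1, 1, 0, 2, 1, 2, 0, 3, 1, 1, 0, 2, 1, 1, 1, 1]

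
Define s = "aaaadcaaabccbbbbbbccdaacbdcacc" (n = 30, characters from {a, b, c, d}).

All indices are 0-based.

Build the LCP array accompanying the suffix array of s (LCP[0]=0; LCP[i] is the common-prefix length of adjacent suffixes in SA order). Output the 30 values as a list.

rank | idx | suffix
   0 |   0 | aaaadcaaabccbbbbbbccdaacbdcacc
   1 |   6 | aaabccbbbbbbccdaacbdcacc
   2 |   1 | aaadcaaabccbbbbbbccdaacbdcacc
   3 |   7 | aabccbbbbbbccdaacbdcacc
   4 |  21 | aacbdcacc
   5 |   2 | aadcaaabccbbbbbbccdaacbdcacc
   6 |   8 | abccbbbbbbccdaacbdcacc
   7 |  22 | acbdcacc
   8 |  27 | acc
   9 |   3 | adcaaabccbbbbbbccdaacbdcacc
  10 |  12 | bbbbbbccdaacbdcacc
  11 |  13 | bbbbbccdaacbdcacc
  12 |  14 | bbbbccdaacbdcacc
  13 |  15 | bbbccdaacbdcacc
  14 |  16 | bbccdaacbdcacc
  15 |   9 | bccbbbbbbccdaacbdcacc
  16 |  17 | bccdaacbdcacc
  17 |  24 | bdcacc
  18 |  29 | c
  19 |   5 | caaabccbbbbbbccdaacbdcacc
  20 |  26 | cacc
  21 |  11 | cbbbbbbccdaacbdcacc
  22 |  23 | cbdcacc
  23 |  28 | cc
  24 |  10 | ccbbbbbbccdaacbdcacc
  25 |  18 | ccdaacbdcacc
  26 |  19 | cdaacbdcacc
  27 |  20 | daacbdcacc
  28 |   4 | dcaaabccbbbbbbccdaacbdcacc
  29 |  25 | dcacc

SA = [0, 6, 1, 7, 21, 2, 8, 22, 27, 3, 12, 13, 14, 15, 16, 9, 17, 24, 29, 5, 26, 11, 23, 28, 10, 18, 19, 20, 4, 25]
i: (SA[i-1],SA[i]) lcp shared
  1: (0,6) 3 'aaa'
  2: (6,1) 3 'aaa'
  3: (1,7) 2 'aa'
  4: (7,21) 2 'aa'
  5: (21,2) 2 'aa'
  6: (2,8) 1 'a'
  7: (8,22) 1 'a'
  8: (22,27) 2 'ac'
  9: (27,3) 1 'a'
  10: (3,12) 0 ''
  11: (12,13) 5 'bbbbb'
  12: (13,14) 4 'bbbb'
  13: (14,15) 3 'bbb'
  14: (15,16) 2 'bb'
  15: (16,9) 1 'b'
  16: (9,17) 3 'bcc'
  17: (17,24) 1 'b'
  18: (24,29) 0 ''
  19: (29,5) 1 'c'
  20: (5,26) 2 'ca'
  21: (26,11) 1 'c'
  22: (11,23) 2 'cb'
  23: (23,28) 1 'c'
  24: (28,10) 2 'cc'
  25: (10,18) 2 'cc'
  26: (18,19) 1 'c'
  27: (19,20) 0 ''
  28: (20,4) 1 'd'
  29: (4,25) 3 'dca'

[0, 3, 3, 2, 2, 2, 1, 1, 2, 1, 0, 5, 4, 3, 2, 1, 3, 1, 0, 1, 2, 1, 2, 1, 2, 2, 1, 0, 1, 3]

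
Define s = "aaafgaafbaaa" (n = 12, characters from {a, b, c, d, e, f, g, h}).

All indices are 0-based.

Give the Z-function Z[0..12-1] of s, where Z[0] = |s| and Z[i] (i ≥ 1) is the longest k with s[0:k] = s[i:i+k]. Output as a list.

[12, 2, 1, 0, 0, 2, 1, 0, 0, 3, 2, 1]

Z[0]=12
i=1: fresh scan; Z[1]=2 extend→box=[1,3)
i=2: min(r-i=1, Z[1]=2)=1; Z[2]=1
i=3: fresh scan; Z[3]=0
i=4: fresh scan; Z[4]=0
i=5: fresh scan; Z[5]=2 extend→box=[5,7)
i=6: min(r-i=1, Z[1]=2)=1; Z[6]=1
i=7: fresh scan; Z[7]=0
i=8: fresh scan; Z[8]=0
i=9: fresh scan; Z[9]=3 extend→box=[9,12)
i=10: min(r-i=2, Z[1]=2)=2; Z[10]=2
i=11: min(r-i=1, Z[2]=1)=1; Z[11]=1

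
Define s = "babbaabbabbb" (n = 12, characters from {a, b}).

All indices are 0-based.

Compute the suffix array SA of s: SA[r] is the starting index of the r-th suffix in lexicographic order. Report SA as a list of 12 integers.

[4, 1, 5, 8, 11, 3, 0, 7, 10, 2, 6, 9]

sorted suffixes:
  #0 SA[0]=4  'aabbabbb'
  #1 SA[1]=1  'abbaabbabbb'
  #2 SA[2]=5  'abbabbb'
  #3 SA[3]=8  'abbb'
  #4 SA[4]=11  'b'
  #5 SA[5]=3  'baabbabbb'
  #6 SA[6]=0  'babbaabbabbb'
  #7 SA[7]=7  'babbb'
  #8 SA[8]=10  'bb'
  #9 SA[9]=2  'bbaabbabbb'
  #10 SA[10]=6  'bbabbb'
  #11 SA[11]=9  'bbb'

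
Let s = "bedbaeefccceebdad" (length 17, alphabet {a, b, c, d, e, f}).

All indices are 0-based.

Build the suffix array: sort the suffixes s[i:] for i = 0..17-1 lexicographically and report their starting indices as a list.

[15, 4, 3, 13, 0, 8, 9, 10, 16, 14, 2, 12, 1, 11, 5, 6, 7]

rank→(start, suffix):
  0 → (15, 'ad')
  1 → (4, 'aeefccceebdad')
  2 → (3, 'baeefccceebdad')
  3 → (13, 'bdad')
  4 → (0, 'bedbaeefccceebdad')
  5 → (8, 'ccceebdad')
  6 → (9, 'cceebdad')
  7 → (10, 'ceebdad')
  8 → (16, 'd')
  9 → (14, 'dad')
  10 → (2, 'dbaeefccceebdad')
  11 → (12, 'ebdad')
  12 → (1, 'edbaeefccceebdad')
  13 → (11, 'eebdad')
  14 → (5, 'eefccceebdad')
  15 → (6, 'efccceebdad')
  16 → (7, 'fccceebdad')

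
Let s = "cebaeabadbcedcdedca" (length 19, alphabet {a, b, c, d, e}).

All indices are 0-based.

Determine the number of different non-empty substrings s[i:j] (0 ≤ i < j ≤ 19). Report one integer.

171

sorted suffixes:
  #0 SA[0]=18  'a'
  #1 SA[1]=5  'abadbcedcdedca'
  #2 SA[2]=7  'adbcedcdedca'
  #3 SA[3]=3  'aeabadbcedcdedca'
  #4 SA[4]=6  'badbcedcdedca'
  #5 SA[5]=2  'baeabadbcedcdedca'
  #6 SA[6]=9  'bcedcdedca'
  #7 SA[7]=17  'ca'
  #8 SA[8]=13  'cdedca'
  #9 SA[9]=0  'cebaeabadbcedcdedca'
  #10 SA[10]=10  'cedcdedca'
  #11 SA[11]=8  'dbcedcdedca'
  #12 SA[12]=16  'dca'
  #13 SA[13]=12  'dcdedca'
  #14 SA[14]=14  'dedca'
  #15 SA[15]=4  'eabadbcedcdedca'
  #16 SA[16]=1  'ebaeabadbcedcdedca'
  #17 SA[17]=15  'edca'
  #18 SA[18]=11  'edcdedca'

SA = [18, 5, 7, 3, 6, 2, 9, 17, 13, 0, 10, 8, 16, 12, 14, 4, 1, 15, 11]
rank  pair      lcp
   1  s[18:],s[5:]  1  'a'
   2  s[5:],s[7:]  1  'a'
   3  s[7:],s[3:]  1  'a'
   4  s[3:],s[6:]  0  ''
   5  s[6:],s[2:]  2  'ba'
   6  s[2:],s[9:]  1  'b'
   7  s[9:],s[17:]  0  ''
   8  s[17:],s[13:]  1  'c'
   9  s[13:],s[0:]  1  'c'
  10  s[0:],s[10:]  2  'ce'
  11  s[10:],s[8:]  0  ''
  12  s[8:],s[16:]  1  'd'
  13  s[16:],s[12:]  2  'dc'
  14  s[12:],s[14:]  1  'd'
  15  s[14:],s[4:]  0  ''
  16  s[4:],s[1:]  1  'e'
  17  s[1:],s[15:]  1  'e'
  18  s[15:],s[11:]  3  'edc'

n(n+1)/2 = 19·20/2 = 190
Σ LCP = 0 + 1 + 1 + 1 + 0 + 2 + 1 + 0 + 1 + 1 + 2 + 0 + 1 + 2 + 1 + 0 + 1 + 1 + 3 = 19
distinct = 190 − 19 = 171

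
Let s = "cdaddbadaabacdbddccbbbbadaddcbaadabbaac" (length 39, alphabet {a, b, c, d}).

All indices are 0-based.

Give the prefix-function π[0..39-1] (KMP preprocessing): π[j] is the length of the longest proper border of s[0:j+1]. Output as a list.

π[0] = 0
j=1 s[j]='d': π[1]=0 (border '')
j=2 s[j]='a': π[2]=0 (border '')
j=3 s[j]='d': π[3]=0 (border '')
j=4 s[j]='d': π[4]=0 (border '')
j=5 s[j]='b': π[5]=0 (border '')
j=6 s[j]='a': π[6]=0 (border '')
j=7 s[j]='d': π[7]=0 (border '')
j=8 s[j]='a': π[8]=0 (border '')
j=9 s[j]='a': π[9]=0 (border '')
j=10 s[j]='b': π[10]=0 (border '')
j=11 s[j]='a': π[11]=0 (border '')
j=12 s[j]='c': π[12]=1 (border 'c')
j=13 s[j]='d': π[13]=2 (border 'cd')
j=14 s[j]='b': k: 2→0; π[14]=0 (border '')
j=15 s[j]='d': π[15]=0 (border '')
j=16 s[j]='d': π[16]=0 (border '')
j=17 s[j]='c': π[17]=1 (border 'c')
j=18 s[j]='c': k: 1→0; π[18]=1 (border 'c')
j=19 s[j]='b': k: 1→0; π[19]=0 (border '')
j=20 s[j]='b': π[20]=0 (border '')
j=21 s[j]='b': π[21]=0 (border '')
j=22 s[j]='b': π[22]=0 (border '')
j=23 s[j]='a': π[23]=0 (border '')
j=24 s[j]='d': π[24]=0 (border '')
j=25 s[j]='a': π[25]=0 (border '')
j=26 s[j]='d': π[26]=0 (border '')
j=27 s[j]='d': π[27]=0 (border '')
j=28 s[j]='c': π[28]=1 (border 'c')
j=29 s[j]='b': k: 1→0; π[29]=0 (border '')
j=30 s[j]='a': π[30]=0 (border '')
j=31 s[j]='a': π[31]=0 (border '')
j=32 s[j]='d': π[32]=0 (border '')
j=33 s[j]='a': π[33]=0 (border '')
j=34 s[j]='b': π[34]=0 (border '')
j=35 s[j]='b': π[35]=0 (border '')
j=36 s[j]='a': π[36]=0 (border '')
j=37 s[j]='a': π[37]=0 (border '')
j=38 s[j]='c': π[38]=1 (border 'c')

[0, 0, 0, 0, 0, 0, 0, 0, 0, 0, 0, 0, 1, 2, 0, 0, 0, 1, 1, 0, 0, 0, 0, 0, 0, 0, 0, 0, 1, 0, 0, 0, 0, 0, 0, 0, 0, 0, 1]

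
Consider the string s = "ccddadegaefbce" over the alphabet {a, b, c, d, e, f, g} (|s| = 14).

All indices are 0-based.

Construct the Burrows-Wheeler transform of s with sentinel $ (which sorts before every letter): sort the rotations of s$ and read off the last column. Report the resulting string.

edgf$cbdcacadee

rank  rotation         last
    0  $ccddadegaefbce  e
    1  adegaefbce$ccdd  d
    2  aefbce$ccddadeg  g
    3  bce$ccddadegaef  f
    4  ccddadegaefbce$  $
    5  cddadegaefbce$c  c
    6  ce$ccddadegaefb  b
    7  dadegaefbce$ccd  d
    8  ddadegaefbce$cc  c
    9  degaefbce$ccdda  a
   10  e$ccddadegaefbc  c
   11  efbce$ccddadega  a
   12  egaefbce$ccddad  d
   13  fbce$ccddadegae  e
   14  gaefbce$ccddade  e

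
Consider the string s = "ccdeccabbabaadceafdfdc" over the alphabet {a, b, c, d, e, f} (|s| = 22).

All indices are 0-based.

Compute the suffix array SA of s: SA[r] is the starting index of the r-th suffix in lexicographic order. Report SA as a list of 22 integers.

rank | idx | suffix
   0 |  11 | aadceafdfdc
   1 |   9 | abaadceafdfdc
   2 |   6 | abbabaadceafdfdc
   3 |  12 | adceafdfdc
   4 |  16 | afdfdc
   5 |  10 | baadceafdfdc
   6 |   8 | babaadceafdfdc
   7 |   7 | bbabaadceafdfdc
   8 |  21 | c
   9 |   5 | cabbabaadceafdfdc
  10 |   4 | ccabbabaadceafdfdc
  11 |   0 | ccdeccabbabaadceafdfdc
  12 |   1 | cdeccabbabaadceafdfdc
  13 |  14 | ceafdfdc
  14 |  20 | dc
  15 |  13 | dceafdfdc
  16 |   2 | deccabbabaadceafdfdc
  17 |  18 | dfdc
  18 |  15 | eafdfdc
  19 |   3 | eccabbabaadceafdfdc
  20 |  19 | fdc
  21 |  17 | fdfdc

[11, 9, 6, 12, 16, 10, 8, 7, 21, 5, 4, 0, 1, 14, 20, 13, 2, 18, 15, 3, 19, 17]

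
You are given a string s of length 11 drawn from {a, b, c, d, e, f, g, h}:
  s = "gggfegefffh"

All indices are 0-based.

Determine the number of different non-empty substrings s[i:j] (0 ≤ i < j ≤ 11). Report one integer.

rank→(start, suffix):
  0 → (6, 'efffh')
  1 → (4, 'egefffh')
  2 → (3, 'fegefffh')
  3 → (7, 'fffh')
  4 → (8, 'ffh')
  5 → (9, 'fh')
  6 → (5, 'gefffh')
  7 → (2, 'gfegefffh')
  8 → (1, 'ggfegefffh')
  9 → (0, 'gggfegefffh')
  10 → (10, 'h')

SA = [6, 4, 3, 7, 8, 9, 5, 2, 1, 0, 10]
i: (SA[i-1],SA[i]) lcp shared
  1: (6,4) 1 'e'
  2: (4,3) 0 ''
  3: (3,7) 1 'f'
  4: (7,8) 2 'ff'
  5: (8,9) 1 'f'
  6: (9,5) 0 ''
  7: (5,2) 1 'g'
  8: (2,1) 1 'g'
  9: (1,0) 2 'gg'
  10: (0,10) 0 ''

n(n+1)/2 = 11·12/2 = 66
Σ LCP = 0 + 1 + 0 + 1 + 2 + 1 + 0 + 1 + 1 + 2 + 0 = 9
distinct = 66 − 9 = 57

57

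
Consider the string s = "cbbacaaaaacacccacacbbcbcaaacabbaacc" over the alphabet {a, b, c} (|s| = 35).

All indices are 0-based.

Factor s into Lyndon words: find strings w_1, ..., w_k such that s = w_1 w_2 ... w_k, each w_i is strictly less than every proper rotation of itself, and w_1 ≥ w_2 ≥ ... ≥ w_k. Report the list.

emit factor 1: 'c' (i=0, period=1)
emit factor 2: 'b' (i=1, period=1)
emit factor 3: 'b' (i=2, period=1)
emit factor 4: 'ac' (i=3, period=2)
emit factor 5: 'aaaaacacccacacbbcbcaaacabbaacc' (i=5, period=30)

["c", "b", "b", "ac", "aaaaacacccacacbbcbcaaacabbaacc"]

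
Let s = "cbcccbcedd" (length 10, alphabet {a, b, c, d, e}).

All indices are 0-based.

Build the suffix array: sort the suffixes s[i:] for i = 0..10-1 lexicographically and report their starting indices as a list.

[1, 5, 0, 4, 3, 2, 6, 9, 8, 7]

sorted suffixes:
  #0 SA[0]=1  'bcccbcedd'
  #1 SA[1]=5  'bcedd'
  #2 SA[2]=0  'cbcccbcedd'
  #3 SA[3]=4  'cbcedd'
  #4 SA[4]=3  'ccbcedd'
  #5 SA[5]=2  'cccbcedd'
  #6 SA[6]=6  'cedd'
  #7 SA[7]=9  'd'
  #8 SA[8]=8  'dd'
  #9 SA[9]=7  'edd'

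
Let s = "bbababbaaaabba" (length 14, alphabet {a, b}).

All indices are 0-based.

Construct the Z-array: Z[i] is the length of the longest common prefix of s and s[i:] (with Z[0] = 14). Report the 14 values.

[14, 1, 0, 1, 0, 3, 1, 0, 0, 0, 0, 3, 1, 0]

Z[0]=14
i=1: outside box; Z[1]=1 grow→box=[1,2)
i=2: outside box; Z[2]=0
i=3: outside box; Z[3]=1 grow→box=[3,4)
i=4: outside box; Z[4]=0
i=5: outside box; Z[5]=3 grow→box=[5,8)
i=6: min(r-i=2, Z[1]=1)=1; Z[6]=1
i=7: min(r-i=1, Z[2]=0)=0; Z[7]=0
i=8: outside box; Z[8]=0
i=9: outside box; Z[9]=0
i=10: outside box; Z[10]=0
i=11: outside box; Z[11]=3 grow→box=[11,14)
i=12: min(r-i=2, Z[1]=1)=1; Z[12]=1
i=13: min(r-i=1, Z[2]=0)=0; Z[13]=0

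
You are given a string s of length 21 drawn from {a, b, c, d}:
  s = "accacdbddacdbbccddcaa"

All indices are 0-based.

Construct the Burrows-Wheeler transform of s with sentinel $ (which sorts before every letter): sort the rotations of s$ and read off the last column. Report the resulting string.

rank  rotation                last
    0  $accacdbddacdbbccddcaa  a
    1  a$accacdbddacdbbccddca  a
    2  aa$accacdbddacdbbccddc  c
    3  accacdbddacdbbccddcaa$  $
    4  acdbbccddcaa$accacdbdd  d
    5  acdbddacdbbccddcaa$acc  c
    6  bbccddcaa$accacdbddacd  d
    7  bccddcaa$accacdbddacdb  b
    8  bddacdbbccddcaa$accacd  d
    9  caa$accacdbddacdbbccdd  d
   10  cacdbddacdbbccddcaa$ac  c
   11  ccacdbddacdbbccddcaa$a  a
   12  ccddcaa$accacdbddacdbb  b
   13  cdbbccddcaa$accacdbdda  a
   14  cdbddacdbbccddcaa$acca  a
   15  cddcaa$accacdbddacdbbc  c
   16  dacdbbccddcaa$accacdbd  d
   17  dbbccddcaa$accacdbddac  c
   18  dbddacdbbccddcaa$accac  c
   19  dcaa$accacdbddacdbbccd  d
   20  ddacdbbccddcaa$accacdb  b
   21  ddcaa$accacdbddacdbbcc  c

aac$dcdbddcabaacdccdbc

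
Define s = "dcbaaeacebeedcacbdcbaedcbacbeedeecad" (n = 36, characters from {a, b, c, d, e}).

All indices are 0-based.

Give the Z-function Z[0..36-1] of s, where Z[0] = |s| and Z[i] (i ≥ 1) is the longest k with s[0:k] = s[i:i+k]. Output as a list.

[36, 0, 0, 0, 0, 0, 0, 0, 0, 0, 0, 0, 2, 0, 0, 0, 0, 4, 0, 0, 0, 0, 4, 0, 0, 0, 0, 0, 0, 0, 1, 0, 0, 0, 0, 1]

Z[0]=36
i=1: outside box; Z[1]=0
i=2: outside box; Z[2]=0
i=3: outside box; Z[3]=0
i=4: outside box; Z[4]=0
i=5: outside box; Z[5]=0
i=6: outside box; Z[6]=0
i=7: outside box; Z[7]=0
i=8: outside box; Z[8]=0
i=9: outside box; Z[9]=0
i=10: outside box; Z[10]=0
i=11: outside box; Z[11]=0
i=12: outside box; Z[12]=2 extend→box=[12,14)
i=13: min(r-i=1, Z[1]=0)=0; Z[13]=0
i=14: outside box; Z[14]=0
i=15: outside box; Z[15]=0
i=16: outside box; Z[16]=0
i=17: outside box; Z[17]=4 extend→box=[17,21)
i=18: min(r-i=3, Z[1]=0)=0; Z[18]=0
i=19: min(r-i=2, Z[2]=0)=0; Z[19]=0
i=20: min(r-i=1, Z[3]=0)=0; Z[20]=0
i=21: outside box; Z[21]=0
i=22: outside box; Z[22]=4 extend→box=[22,26)
i=23: min(r-i=3, Z[1]=0)=0; Z[23]=0
i=24: min(r-i=2, Z[2]=0)=0; Z[24]=0
i=25: min(r-i=1, Z[3]=0)=0; Z[25]=0
i=26: outside box; Z[26]=0
i=27: outside box; Z[27]=0
i=28: outside box; Z[28]=0
i=29: outside box; Z[29]=0
i=30: outside box; Z[30]=1 extend→box=[30,31)
i=31: outside box; Z[31]=0
i=32: outside box; Z[32]=0
i=33: outside box; Z[33]=0
i=34: outside box; Z[34]=0
i=35: outside box; Z[35]=1 extend→box=[35,36)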